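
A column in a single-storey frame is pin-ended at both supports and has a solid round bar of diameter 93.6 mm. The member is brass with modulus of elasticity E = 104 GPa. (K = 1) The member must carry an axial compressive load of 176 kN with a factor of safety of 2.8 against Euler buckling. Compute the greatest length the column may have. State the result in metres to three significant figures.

L_max ≈ 2.80 m

I = πd⁴/64 = π×93.6⁴/64 = 3.768×10^6 mm⁴
I = 3.768×10^-6 m⁴
Required critical load P_cr = n·P = 2.8 × 176 = 492.8 kN = 4.928×10^5 N
From P_cr = π²EI/(K·L)²:  L = (1/K)·√(π²EI/P_cr) = (1/1)·√(π²×1.04×10^11×3.768×10^-6/4.928×10^5)
L = 2.80 m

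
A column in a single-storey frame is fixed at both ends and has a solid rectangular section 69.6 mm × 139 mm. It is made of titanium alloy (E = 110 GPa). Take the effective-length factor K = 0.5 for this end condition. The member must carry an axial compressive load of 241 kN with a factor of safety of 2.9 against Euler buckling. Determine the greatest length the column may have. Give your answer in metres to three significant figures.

L_max ≈ 4.93 m

Buckling occurs about the weak axis: I_min = h·b³/12 with b = 69.6 mm (the shorter side).
I_min = 139×69.6³/12 = 3.905×10^6 mm⁴
I = 3.905×10^-6 m⁴
Required critical load P_cr = n·P = 2.9 × 241 = 698.9 kN = 6.989×10^5 N
From P_cr = π²EI/(K·L)²:  L = (1/K)·√(π²EI/P_cr) = (1/0.5)·√(π²×1.10×10^11×3.905×10^-6/6.989×10^5)
L = 4.93 m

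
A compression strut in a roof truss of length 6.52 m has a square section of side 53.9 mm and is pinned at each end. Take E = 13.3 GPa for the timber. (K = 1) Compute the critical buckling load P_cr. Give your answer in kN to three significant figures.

I = a⁴/12 = 53.9⁴/12 = 7.034×10^5 mm⁴
I = 7.034×10^5 mm⁴ = 7.034×10^-7 m⁴
Effective length L_e = K·L = 1 × 6.52 = 6.520 m
P_cr = π²EI / L_e² = π² × 13.3×10⁹ × 7.034×10^-7 / 6.520² = 2.172×10^3 N

P_cr ≈ 2.17 kN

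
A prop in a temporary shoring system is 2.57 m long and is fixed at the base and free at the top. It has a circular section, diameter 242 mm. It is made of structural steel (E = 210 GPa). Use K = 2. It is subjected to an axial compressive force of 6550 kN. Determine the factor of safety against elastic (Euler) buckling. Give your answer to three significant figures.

I = πd⁴/64 = π×242⁴/64 = 1.684×10^8 mm⁴
I = 1.684×10^8 mm⁴ = 1.684×10^-4 m⁴
Effective length L_e = K·L = 2 × 2.57 = 5.140 m
P_cr = π²EI / L_e² = π² × 210×10⁹ × 1.684×10^-4 / 5.140² = 1.321×10^7 N
Factor of safety n = P_cr / P = 13208 / 6550 = 2.02

n ≈ 2.02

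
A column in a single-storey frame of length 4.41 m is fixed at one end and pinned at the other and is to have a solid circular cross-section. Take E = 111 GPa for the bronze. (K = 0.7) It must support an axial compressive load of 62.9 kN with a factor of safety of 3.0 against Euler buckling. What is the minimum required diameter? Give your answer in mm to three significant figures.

Required P_cr = n·P = 3.0 × 62.9 = 188.7 kN
L_e = K·L = 0.7 × 4.41 = 3.087 m
Required I = P_cr·L_e²/(π²E) = 1.887×10^5 × 3.087² / (π² × 1.11×10^11) = 1.641×10^-6 m⁴
I_req = 1.641×10^6 mm⁴
Solid circle: I = πd⁴/64  ⇒  d = (64I/π)^(1/4) = (64×1.641×10^6/π)^(1/4) = 76.0 mm

d ≈ 76.0 mm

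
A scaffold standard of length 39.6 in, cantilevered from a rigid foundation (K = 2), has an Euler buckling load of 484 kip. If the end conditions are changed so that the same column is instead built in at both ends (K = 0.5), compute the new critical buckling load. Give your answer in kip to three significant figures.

P_cr ∝ 1/K², so P_cr,new = P_cr,old × (K_old/K_new)² = 484 × (2/0.5)²
= 484 × 16.00 = 7740 kip

P_cr ≈ 7740 kip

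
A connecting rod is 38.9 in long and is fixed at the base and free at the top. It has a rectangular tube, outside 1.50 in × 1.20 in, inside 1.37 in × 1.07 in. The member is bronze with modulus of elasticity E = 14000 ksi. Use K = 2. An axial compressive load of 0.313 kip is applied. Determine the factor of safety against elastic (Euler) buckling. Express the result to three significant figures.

Weak-axis I_min = (h_o·b_o³ − h_i·b_i³)/12 with b_o = 1.20, b_i = 1.070 in (shorter outer/inner sides).
I_min = (1.50×1.20³ − 1.370×1.070³)/12 = 7.614×10^-2 in⁴
Effective length L_e = K·L = 2 × 38.9 = 77.80 in
P_cr = π²EI / L_e² = π² × 14000×10³ × 7.614×10^-2 / 77.80² = 1.738×10^3 lb
Factor of safety n = P_cr / P = 1.7381 / 0.313 = 5.55

n ≈ 5.55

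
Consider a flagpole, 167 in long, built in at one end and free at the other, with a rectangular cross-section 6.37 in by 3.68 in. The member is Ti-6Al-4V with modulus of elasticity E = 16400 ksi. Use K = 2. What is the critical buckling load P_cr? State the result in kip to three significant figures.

Buckling occurs about the weak axis: I_min = h·b³/12 with b = 3.68 in (the shorter side).
I_min = 6.37×3.68³/12 = 26.45 in⁴
Effective length L_e = K·L = 2 × 167 = 334.0 in
P_cr = π²EI / L_e² = π² × 16400×10³ × 26.45 / 334.0² = 3.838×10^4 lb

P_cr ≈ 38.4 kip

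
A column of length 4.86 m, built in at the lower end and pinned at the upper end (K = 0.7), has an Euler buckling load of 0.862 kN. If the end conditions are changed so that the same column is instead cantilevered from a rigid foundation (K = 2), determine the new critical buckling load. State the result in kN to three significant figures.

P_cr ≈ 0.106 kN

P_cr ∝ 1/K², so P_cr,new = P_cr,old × (K_old/K_new)² = 0.862 × (0.7/2)²
= 0.862 × 0.1225 = 0.106 kN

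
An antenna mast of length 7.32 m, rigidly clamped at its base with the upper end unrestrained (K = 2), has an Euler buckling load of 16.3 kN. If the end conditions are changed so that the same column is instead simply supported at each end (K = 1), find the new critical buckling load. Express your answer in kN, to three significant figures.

P_cr ≈ 65.2 kN

P_cr ∝ 1/K², so P_cr,new = P_cr,old × (K_old/K_new)² = 16.3 × (2/1)²
= 16.3 × 4.000 = 65.2 kN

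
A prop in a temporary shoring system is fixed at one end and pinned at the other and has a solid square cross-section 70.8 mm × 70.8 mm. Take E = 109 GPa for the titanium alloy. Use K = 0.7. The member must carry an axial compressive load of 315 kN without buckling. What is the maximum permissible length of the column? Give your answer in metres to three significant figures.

I = a⁴/12 = 70.8⁴/12 = 2.094×10^6 mm⁴
I = 2.094×10^-6 m⁴
At the buckling limit P_cr = P = 3.150×10^5 N
From P_cr = π²EI/(K·L)²:  L = (1/K)·√(π²EI/P_cr) = (1/0.7)·√(π²×1.09×10^11×2.094×10^-6/3.150×10^5)
L = 3.82 m

L_max ≈ 3.82 m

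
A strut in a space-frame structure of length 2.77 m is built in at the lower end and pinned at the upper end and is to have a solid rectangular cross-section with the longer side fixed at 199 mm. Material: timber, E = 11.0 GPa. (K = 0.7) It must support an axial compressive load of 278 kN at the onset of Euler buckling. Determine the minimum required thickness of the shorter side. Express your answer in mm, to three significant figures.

L_e = K·L = 0.7 × 2.77 = 1.939 m
Required I = P_cr·L_e²/(π²E) = 2.780×10^5 × 1.939² / (π² × 1.10×10^10) = 9.627×10^-6 m⁴
I_req = 9.627×10^6 mm⁴
Rectangle, weak axis: I_min = h·b³/12 with h = 199 mm fixed  ⇒  b = (12I/h)^(1/3) = 83.4 mm

b ≈ 83.4 mm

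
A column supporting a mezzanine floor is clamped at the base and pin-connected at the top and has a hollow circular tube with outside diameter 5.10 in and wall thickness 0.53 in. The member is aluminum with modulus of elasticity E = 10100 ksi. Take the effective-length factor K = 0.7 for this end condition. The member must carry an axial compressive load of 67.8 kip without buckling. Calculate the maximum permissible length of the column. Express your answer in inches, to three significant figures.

L_max ≈ 246 in

Inner diameter d_i = 5.10 − 2×0.53 = 4.040 in
I = π(d_o⁴ − d_i⁴)/64 = π(5.10⁴ − 4.040⁴)/64 = 20.13 in⁴
At the buckling limit P_cr = P = 6.780×10^4 lb
From P_cr = π²EI/(K·L)²:  L = (1/K)·√(π²EI/P_cr) = (1/0.7)·√(π²×1.01×10^7×20.13/6.780×10^4)
L = 246 in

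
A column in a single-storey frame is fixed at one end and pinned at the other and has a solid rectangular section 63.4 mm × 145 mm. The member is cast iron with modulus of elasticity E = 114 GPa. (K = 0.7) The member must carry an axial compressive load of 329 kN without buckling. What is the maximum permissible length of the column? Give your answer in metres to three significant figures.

Buckling occurs about the weak axis: I_min = h·b³/12 with b = 63.4 mm (the shorter side).
I_min = 145×63.4³/12 = 3.079×10^6 mm⁴
I = 3.079×10^-6 m⁴
At the buckling limit P_cr = P = 3.290×10^5 N
From P_cr = π²EI/(K·L)²:  L = (1/K)·√(π²EI/P_cr) = (1/0.7)·√(π²×1.14×10^11×3.079×10^-6/3.290×10^5)
L = 4.64 m

L_max ≈ 4.64 m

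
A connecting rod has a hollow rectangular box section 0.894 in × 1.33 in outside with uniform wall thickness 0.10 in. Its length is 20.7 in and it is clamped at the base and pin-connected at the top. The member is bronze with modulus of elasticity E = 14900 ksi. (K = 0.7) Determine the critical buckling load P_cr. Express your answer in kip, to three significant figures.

Inner dimensions: h_i = 1.33 − 2×0.10 = 1.130 in, b_i = 0.894 − 2×0.10 = 0.6940 in
Weak-axis I_min = (h_o·b_o³ − h_i·b_i³)/12 with b_o = 0.894, b_i = 0.6940 in (shorter outer/inner sides).
I_min = (1.33×0.894³ − 1.130×0.6940³)/12 = 4.772×10^-2 in⁴
Effective length L_e = K·L = 0.7 × 20.7 = 14.49 in
P_cr = π²EI / L_e² = π² × 14900×10³ × 4.772×10^-2 / 14.49² = 3.342×10^4 lb

P_cr ≈ 33.4 kip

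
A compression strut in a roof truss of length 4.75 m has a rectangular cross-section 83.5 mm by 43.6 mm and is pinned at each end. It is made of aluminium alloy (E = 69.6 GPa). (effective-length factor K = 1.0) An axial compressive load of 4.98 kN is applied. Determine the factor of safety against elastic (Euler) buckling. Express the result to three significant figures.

n ≈ 3.53

Buckling occurs about the weak axis: I_min = h·b³/12 with b = 43.6 mm (the shorter side).
I_min = 83.5×43.6³/12 = 5.767×10^5 mm⁴
I = 5.767×10^5 mm⁴ = 5.767×10^-7 m⁴
Effective length L_e = K·L = 1 × 4.75 = 4.750 m
P_cr = π²EI / L_e² = π² × 69.6×10⁹ × 5.767×10^-7 / 4.750² = 1.756×10^4 N
Factor of safety n = P_cr / P = 17.558 / 4.98 = 3.53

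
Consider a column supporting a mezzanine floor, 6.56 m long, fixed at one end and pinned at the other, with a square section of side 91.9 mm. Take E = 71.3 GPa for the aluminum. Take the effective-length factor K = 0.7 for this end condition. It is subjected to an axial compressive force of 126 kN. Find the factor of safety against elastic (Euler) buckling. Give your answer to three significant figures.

I = a⁴/12 = 91.9⁴/12 = 5.944×10^6 mm⁴
I = 5.944×10^6 mm⁴ = 5.944×10^-6 m⁴
Effective length L_e = K·L = 0.7 × 6.56 = 4.592 m
P_cr = π²EI / L_e² = π² × 71.3×10⁹ × 5.944×10^-6 / 4.592² = 1.984×10^5 N
Factor of safety n = P_cr / P = 198.37 / 126 = 1.57

n ≈ 1.57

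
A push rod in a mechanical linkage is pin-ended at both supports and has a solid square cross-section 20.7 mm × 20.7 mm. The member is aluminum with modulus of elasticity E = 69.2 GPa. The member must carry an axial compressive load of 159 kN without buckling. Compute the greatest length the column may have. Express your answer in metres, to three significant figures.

I = a⁴/12 = 20.7⁴/12 = 1.530×10^4 mm⁴
I = 1.530×10^-8 m⁴
At the buckling limit P_cr = P = 1.590×10^5 N
From P_cr = π²EI/(K·L)²:  L = (1/K)·√(π²EI/P_cr) = (1/1)·√(π²×6.92×10^10×1.530×10^-8/1.590×10^5)
L = 0.256 m

L_max ≈ 0.256 m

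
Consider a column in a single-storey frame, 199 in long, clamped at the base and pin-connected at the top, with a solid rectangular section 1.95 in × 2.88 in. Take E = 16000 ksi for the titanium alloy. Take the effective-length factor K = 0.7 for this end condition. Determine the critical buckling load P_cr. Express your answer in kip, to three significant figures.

Buckling occurs about the weak axis: I_min = h·b³/12 with b = 1.95 in (the shorter side).
I_min = 2.88×1.95³/12 = 1.780 in⁴
Effective length L_e = K·L = 0.7 × 199 = 139.3 in
P_cr = π²EI / L_e² = π² × 16000×10³ × 1.780 / 139.3² = 1.448×10^4 lb

P_cr ≈ 14.5 kip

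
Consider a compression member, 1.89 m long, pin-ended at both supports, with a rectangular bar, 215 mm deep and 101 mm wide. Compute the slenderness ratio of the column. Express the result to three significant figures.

λ ≈ 64.8

For a rectangle r_min = b/√12 = 101/√12 = 29.16 mm
L_e = K·L = 1 × 1.89 m = 1.890 m = 1890.0 mm
λ = L_e / r_min = 1890.0 / 29.16 = 64.8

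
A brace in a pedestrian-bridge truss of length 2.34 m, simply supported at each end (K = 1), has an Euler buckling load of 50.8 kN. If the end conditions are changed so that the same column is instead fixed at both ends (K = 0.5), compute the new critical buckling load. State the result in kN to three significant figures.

P_cr ∝ 1/K², so P_cr,new = P_cr,old × (K_old/K_new)² = 50.8 × (1/0.5)²
= 50.8 × 4.000 = 203 kN

P_cr ≈ 203 kN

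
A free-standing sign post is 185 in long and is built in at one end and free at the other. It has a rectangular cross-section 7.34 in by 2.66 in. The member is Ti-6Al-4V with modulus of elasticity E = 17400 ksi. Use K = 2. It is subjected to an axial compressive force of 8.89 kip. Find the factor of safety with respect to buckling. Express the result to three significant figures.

Buckling occurs about the weak axis: I_min = h·b³/12 with b = 2.66 in (the shorter side).
I_min = 7.34×2.66³/12 = 11.51 in⁴
Effective length L_e = K·L = 2 × 185 = 370.0 in
P_cr = π²EI / L_e² = π² × 17400×10³ × 11.51 / 370.0² = 1.444×10^4 lb
Factor of safety n = P_cr / P = 14.441 / 8.89 = 1.62

n ≈ 1.62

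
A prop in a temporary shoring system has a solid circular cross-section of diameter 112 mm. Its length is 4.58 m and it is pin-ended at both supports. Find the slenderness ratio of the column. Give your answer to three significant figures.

I = πd⁴/64 = π×112⁴/64 = 7.724×10^6 mm⁴
A = 9.852×10^3 mm²;  r_min = √(I/A) = √(7.724×10^6/9.852×10^3) = 28.00 mm
L_e = K·L = 1 × 4.58 m = 4.580 m = 4580.0 mm
λ = L_e / r_min = 4580.0 / 28.00 = 164

λ ≈ 164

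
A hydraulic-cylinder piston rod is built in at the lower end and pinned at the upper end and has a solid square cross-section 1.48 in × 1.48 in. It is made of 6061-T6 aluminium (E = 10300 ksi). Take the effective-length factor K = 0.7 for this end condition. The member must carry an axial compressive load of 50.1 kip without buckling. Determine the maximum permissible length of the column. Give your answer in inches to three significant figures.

I = a⁴/12 = 1.48⁴/12 = 0.3998 in⁴
At the buckling limit P_cr = P = 5.010×10^4 lb
From P_cr = π²EI/(K·L)²:  L = (1/K)·√(π²EI/P_cr) = (1/0.7)·√(π²×1.03×10^7×0.3998/5.010×10^4)
L = 40.7 in

L_max ≈ 40.7 in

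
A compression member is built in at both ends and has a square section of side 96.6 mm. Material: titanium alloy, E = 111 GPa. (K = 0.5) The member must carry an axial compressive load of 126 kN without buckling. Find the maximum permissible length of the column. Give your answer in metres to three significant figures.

I = a⁴/12 = 96.6⁴/12 = 7.257×10^6 mm⁴
I = 7.257×10^-6 m⁴
At the buckling limit P_cr = P = 1.260×10^5 N
From P_cr = π²EI/(K·L)²:  L = (1/K)·√(π²EI/P_cr) = (1/0.5)·√(π²×1.11×10^11×7.257×10^-6/1.260×10^5)
L = 15.9 m

L_max ≈ 15.9 m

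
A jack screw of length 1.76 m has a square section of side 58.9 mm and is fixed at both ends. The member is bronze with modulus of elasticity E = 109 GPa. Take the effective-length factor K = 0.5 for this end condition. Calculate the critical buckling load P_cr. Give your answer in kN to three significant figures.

I = a⁴/12 = 58.9⁴/12 = 1.003×10^6 mm⁴
I = 1.003×10^6 mm⁴ = 1.003×10^-6 m⁴
Effective length L_e = K·L = 0.5 × 1.76 = 0.8800 m
P_cr = π²EI / L_e² = π² × 109×10⁹ × 1.003×10^-6 / 0.8800² = 1.393×10^6 N

P_cr ≈ 1390 kN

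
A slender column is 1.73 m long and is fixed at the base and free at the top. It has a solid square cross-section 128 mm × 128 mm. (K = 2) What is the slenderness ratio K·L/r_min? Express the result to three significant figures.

λ ≈ 93.6

I = a⁴/12 = 128⁴/12 = 2.237×10^7 mm⁴
A = 1.638×10^4 mm²;  r_min = √(I/A) = √(2.237×10^7/1.638×10^4) = 36.95 mm
L_e = K·L = 2 × 1.73 m = 3.460 m = 3460.0 mm
λ = L_e / r_min = 3460.0 / 36.95 = 93.6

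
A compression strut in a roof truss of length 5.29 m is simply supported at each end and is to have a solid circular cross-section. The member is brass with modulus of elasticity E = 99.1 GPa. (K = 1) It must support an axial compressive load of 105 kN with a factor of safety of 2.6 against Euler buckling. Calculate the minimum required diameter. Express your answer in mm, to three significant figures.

d ≈ 112 mm

Required P_cr = n·P = 2.6 × 105 = 273.0 kN
L_e = K·L = 1 × 5.29 = 5.290 m
Required I = P_cr·L_e²/(π²E) = 2.730×10^5 × 5.290² / (π² × 9.91×10^10) = 7.811×10^-6 m⁴
I_req = 7.811×10^6 mm⁴
Solid circle: I = πd⁴/64  ⇒  d = (64I/π)^(1/4) = (64×7.811×10^6/π)^(1/4) = 112 mm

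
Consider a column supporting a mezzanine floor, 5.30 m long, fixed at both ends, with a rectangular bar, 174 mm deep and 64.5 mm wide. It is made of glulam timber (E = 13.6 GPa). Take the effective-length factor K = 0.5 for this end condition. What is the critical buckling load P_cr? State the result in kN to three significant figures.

Buckling occurs about the weak axis: I_min = h·b³/12 with b = 64.5 mm (the shorter side).
I_min = 174×64.5³/12 = 3.891×10^6 mm⁴
I = 3.891×10^6 mm⁴ = 3.891×10^-6 m⁴
Effective length L_e = K·L = 0.5 × 5.30 = 2.650 m
P_cr = π²EI / L_e² = π² × 13.6×10⁹ × 3.891×10^-6 / 2.650² = 7.437×10^4 N

P_cr ≈ 74.4 kN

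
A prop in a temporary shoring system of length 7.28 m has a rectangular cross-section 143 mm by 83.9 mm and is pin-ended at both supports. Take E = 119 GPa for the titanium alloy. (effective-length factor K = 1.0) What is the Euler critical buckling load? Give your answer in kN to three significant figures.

P_cr ≈ 156 kN

Buckling occurs about the weak axis: I_min = h·b³/12 with b = 83.9 mm (the shorter side).
I_min = 143×83.9³/12 = 7.038×10^6 mm⁴
I = 7.038×10^6 mm⁴ = 7.038×10^-6 m⁴
Effective length L_e = K·L = 1 × 7.28 = 7.280 m
P_cr = π²EI / L_e² = π² × 119×10⁹ × 7.038×10^-6 / 7.280² = 1.560×10^5 N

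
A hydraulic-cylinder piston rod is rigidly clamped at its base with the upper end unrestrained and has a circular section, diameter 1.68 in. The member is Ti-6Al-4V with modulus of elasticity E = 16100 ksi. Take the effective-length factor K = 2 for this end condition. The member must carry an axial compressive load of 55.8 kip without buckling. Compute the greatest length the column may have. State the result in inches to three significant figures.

L_max ≈ 16.7 in

I = πd⁴/64 = π×1.68⁴/64 = 0.3910 in⁴
At the buckling limit P_cr = P = 5.580×10^4 lb
From P_cr = π²EI/(K·L)²:  L = (1/K)·√(π²EI/P_cr) = (1/2)·√(π²×1.61×10^7×0.3910/5.580×10^4)
L = 16.7 in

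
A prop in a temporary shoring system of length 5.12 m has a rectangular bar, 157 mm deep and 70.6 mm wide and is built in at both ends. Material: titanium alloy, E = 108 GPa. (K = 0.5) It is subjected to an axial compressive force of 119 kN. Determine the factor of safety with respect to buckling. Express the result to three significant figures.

n ≈ 6.29

Buckling occurs about the weak axis: I_min = h·b³/12 with b = 70.6 mm (the shorter side).
I_min = 157×70.6³/12 = 4.604×10^6 mm⁴
I = 4.604×10^6 mm⁴ = 4.604×10^-6 m⁴
Effective length L_e = K·L = 0.5 × 5.12 = 2.560 m
P_cr = π²EI / L_e² = π² × 108×10⁹ × 4.604×10^-6 / 2.560² = 7.488×10^5 N
Factor of safety n = P_cr / P = 748.82 / 119 = 6.29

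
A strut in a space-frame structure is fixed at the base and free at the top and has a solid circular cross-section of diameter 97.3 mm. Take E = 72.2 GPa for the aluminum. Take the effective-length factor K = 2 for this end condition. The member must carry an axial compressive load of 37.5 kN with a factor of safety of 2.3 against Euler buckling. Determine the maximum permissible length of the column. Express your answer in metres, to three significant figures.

L_max ≈ 3.01 m

I = πd⁴/64 = π×97.3⁴/64 = 4.400×10^6 mm⁴
I = 4.400×10^-6 m⁴
Required critical load P_cr = n·P = 2.3 × 37.5 = 86.25 kN = 8.625×10^4 N
From P_cr = π²EI/(K·L)²:  L = (1/K)·√(π²EI/P_cr) = (1/2)·√(π²×7.22×10^10×4.400×10^-6/8.625×10^4)
L = 3.01 m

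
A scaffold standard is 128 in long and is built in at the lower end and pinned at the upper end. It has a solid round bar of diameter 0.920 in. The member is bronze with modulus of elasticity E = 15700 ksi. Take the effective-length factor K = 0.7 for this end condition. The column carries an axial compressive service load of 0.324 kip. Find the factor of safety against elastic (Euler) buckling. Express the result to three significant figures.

n ≈ 2.09

I = πd⁴/64 = π×0.920⁴/64 = 3.517×10^-2 in⁴
Effective length L_e = K·L = 0.7 × 128 = 89.60 in
P_cr = π²EI / L_e² = π² × 15700×10³ × 3.517×10^-2 / 89.60² = 678.7 lb
Factor of safety n = P_cr / P = 0.67874 / 0.324 = 2.09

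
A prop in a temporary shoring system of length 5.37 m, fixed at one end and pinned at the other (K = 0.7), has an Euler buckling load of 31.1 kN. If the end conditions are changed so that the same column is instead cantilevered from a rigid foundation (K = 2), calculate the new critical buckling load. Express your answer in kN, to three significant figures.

P_cr ∝ 1/K², so P_cr,new = P_cr,old × (K_old/K_new)² = 31.1 × (0.7/2)²
= 31.1 × 0.1225 = 3.81 kN

P_cr ≈ 3.81 kN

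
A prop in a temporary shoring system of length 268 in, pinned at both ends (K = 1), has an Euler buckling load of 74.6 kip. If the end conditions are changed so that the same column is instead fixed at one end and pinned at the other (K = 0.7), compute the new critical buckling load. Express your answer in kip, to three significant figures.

P_cr ∝ 1/K², so P_cr,new = P_cr,old × (K_old/K_new)² = 74.6 × (1/0.7)²
= 74.6 × 2.041 = 152 kip

P_cr ≈ 152 kip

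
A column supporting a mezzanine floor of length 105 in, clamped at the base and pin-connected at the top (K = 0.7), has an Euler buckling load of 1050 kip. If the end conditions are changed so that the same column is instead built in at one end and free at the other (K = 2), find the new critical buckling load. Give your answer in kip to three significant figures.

P_cr ∝ 1/K², so P_cr,new = P_cr,old × (K_old/K_new)² = 1050 × (0.7/2)²
= 1050 × 0.1225 = 129 kip

P_cr ≈ 129 kip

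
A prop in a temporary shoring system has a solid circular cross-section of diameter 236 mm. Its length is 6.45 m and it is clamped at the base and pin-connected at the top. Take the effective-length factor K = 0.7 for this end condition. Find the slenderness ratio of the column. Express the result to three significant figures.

λ ≈ 76.5

For a solid circle r = d/4 = 236/4 = 59.00 mm
L_e = K·L = 0.7 × 6.45 m = 4.515 m = 4515.0 mm
λ = L_e / r_min = 4515.0 / 59.00 = 76.5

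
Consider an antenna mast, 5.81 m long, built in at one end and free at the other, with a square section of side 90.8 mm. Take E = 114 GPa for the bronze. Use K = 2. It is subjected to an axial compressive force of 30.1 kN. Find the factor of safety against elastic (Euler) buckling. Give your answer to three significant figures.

I = a⁴/12 = 90.8⁴/12 = 5.665×10^6 mm⁴
I = 5.665×10^6 mm⁴ = 5.665×10^-6 m⁴
Effective length L_e = K·L = 2 × 5.81 = 11.62 m
P_cr = π²EI / L_e² = π² × 114×10⁹ × 5.665×10^-6 / 11.62² = 4.720×10^4 N
Factor of safety n = P_cr / P = 47.201 / 30.1 = 1.57

n ≈ 1.57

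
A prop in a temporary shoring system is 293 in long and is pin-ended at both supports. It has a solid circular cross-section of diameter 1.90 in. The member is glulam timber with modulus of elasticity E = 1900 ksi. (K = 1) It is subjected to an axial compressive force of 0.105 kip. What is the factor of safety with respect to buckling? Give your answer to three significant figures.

n ≈ 1.33

I = πd⁴/64 = π×1.90⁴/64 = 0.6397 in⁴
Effective length L_e = K·L = 1 × 293 = 293.0 in
P_cr = π²EI / L_e² = π² × 1900×10³ × 0.6397 / 293.0² = 139.7 lb
Factor of safety n = P_cr / P = 0.13973 / 0.105 = 1.33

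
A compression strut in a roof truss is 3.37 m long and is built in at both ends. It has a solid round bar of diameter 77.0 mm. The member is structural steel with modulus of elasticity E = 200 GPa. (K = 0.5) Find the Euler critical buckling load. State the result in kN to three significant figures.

P_cr ≈ 1200 kN

I = πd⁴/64 = π×77.0⁴/64 = 1.726×10^6 mm⁴
I = 1.726×10^6 mm⁴ = 1.726×10^-6 m⁴
Effective length L_e = K·L = 0.5 × 3.37 = 1.685 m
P_cr = π²EI / L_e² = π² × 200×10⁹ × 1.726×10^-6 / 1.685² = 1.200×10^6 N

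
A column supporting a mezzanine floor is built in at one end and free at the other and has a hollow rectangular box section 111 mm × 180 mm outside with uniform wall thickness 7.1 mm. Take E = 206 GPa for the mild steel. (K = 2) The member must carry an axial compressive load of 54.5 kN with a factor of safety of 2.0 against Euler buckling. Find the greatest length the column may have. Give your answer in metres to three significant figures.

L_max ≈ 6.10 m

Inner dimensions: h_i = 180 − 2×7.1 = 165.8 mm, b_i = 111 − 2×7.1 = 96.80 mm
Weak-axis I_min = (h_o·b_o³ − h_i·b_i³)/12 with b_o = 111, b_i = 96.80 mm (shorter outer/inner sides).
I_min = (180×111³ − 165.8×96.80³)/12 = 7.982×10^6 mm⁴
I = 7.982×10^-6 m⁴
Required critical load P_cr = n·P = 2.0 × 54.5 = 109.0 kN = 1.090×10^5 N
From P_cr = π²EI/(K·L)²:  L = (1/K)·√(π²EI/P_cr) = (1/2)·√(π²×2.06×10^11×7.982×10^-6/1.090×10^5)
L = 6.10 m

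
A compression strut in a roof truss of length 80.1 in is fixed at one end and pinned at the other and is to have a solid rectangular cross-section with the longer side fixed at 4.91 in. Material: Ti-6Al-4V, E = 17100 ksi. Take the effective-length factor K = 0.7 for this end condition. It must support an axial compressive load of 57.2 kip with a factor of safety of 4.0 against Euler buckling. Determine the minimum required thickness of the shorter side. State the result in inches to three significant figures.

b ≈ 2.18 in

Required P_cr = n·P = 4.0 × 57.2 = 228.8 kip
L_e = K·L = 0.7 × 80.1 = 56.07 in
Required I = P_cr·L_e²/(π²E) = 2.288×10^5 × 56.07² / (π² × 1.71×10^7) = 4.262 in⁴
Rectangle, weak axis: I_min = h·b³/12 with h = 4.91 in fixed  ⇒  b = (12I/h)^(1/3) = 2.18 in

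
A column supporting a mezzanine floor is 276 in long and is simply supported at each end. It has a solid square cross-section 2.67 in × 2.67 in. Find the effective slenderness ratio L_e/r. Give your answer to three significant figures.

For a square r = a/√12 = 2.67/√12 = 0.7708 in
L_e = K·L = 1 × 276 = 276.0 in
λ = L_e / r_min = 276.00 / 0.7708 = 358

λ ≈ 358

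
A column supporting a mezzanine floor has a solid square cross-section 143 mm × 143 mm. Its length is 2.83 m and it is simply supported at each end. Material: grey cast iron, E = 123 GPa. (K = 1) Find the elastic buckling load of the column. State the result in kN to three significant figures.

I = a⁴/12 = 143⁴/12 = 3.485×10^7 mm⁴
I = 3.485×10^7 mm⁴ = 3.485×10^-5 m⁴
Effective length L_e = K·L = 1 × 2.83 = 2.830 m
P_cr = π²EI / L_e² = π² × 123×10⁹ × 3.485×10^-5 / 2.830² = 5.282×10^6 N

P_cr ≈ 5280 kN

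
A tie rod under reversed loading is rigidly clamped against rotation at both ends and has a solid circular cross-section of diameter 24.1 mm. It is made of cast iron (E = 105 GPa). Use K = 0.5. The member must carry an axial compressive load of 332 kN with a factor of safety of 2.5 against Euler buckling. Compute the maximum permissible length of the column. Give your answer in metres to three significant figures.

L_max ≈ 0.288 m

I = πd⁴/64 = π×24.1⁴/64 = 1.656×10^4 mm⁴
I = 1.656×10^-8 m⁴
Required critical load P_cr = n·P = 2.5 × 332 = 830.0 kN = 8.300×10^5 N
From P_cr = π²EI/(K·L)²:  L = (1/K)·√(π²EI/P_cr) = (1/0.5)·√(π²×1.05×10^11×1.656×10^-8/8.300×10^5)
L = 0.288 m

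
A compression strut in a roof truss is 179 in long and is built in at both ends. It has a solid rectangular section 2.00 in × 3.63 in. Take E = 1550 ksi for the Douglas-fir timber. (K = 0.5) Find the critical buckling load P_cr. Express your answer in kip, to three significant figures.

P_cr ≈ 4.62 kip

Buckling occurs about the weak axis: I_min = h·b³/12 with b = 2.00 in (the shorter side).
I_min = 3.63×2.00³/12 = 2.420 in⁴
Effective length L_e = K·L = 0.5 × 179 = 89.50 in
P_cr = π²EI / L_e² = π² × 1550×10³ × 2.420 / 89.50² = 4.622×10^3 lb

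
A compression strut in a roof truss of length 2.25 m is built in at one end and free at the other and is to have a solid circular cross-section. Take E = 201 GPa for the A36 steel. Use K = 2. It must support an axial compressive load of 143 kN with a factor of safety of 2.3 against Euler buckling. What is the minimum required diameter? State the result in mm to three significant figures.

d ≈ 90.9 mm

Required P_cr = n·P = 2.3 × 143 = 328.9 kN
L_e = K·L = 2 × 2.25 = 4.500 m
Required I = P_cr·L_e²/(π²E) = 3.289×10^5 × 4.500² / (π² × 2.01×10^11) = 3.357×10^-6 m⁴
I_req = 3.357×10^6 mm⁴
Solid circle: I = πd⁴/64  ⇒  d = (64I/π)^(1/4) = (64×3.357×10^6/π)^(1/4) = 90.9 mm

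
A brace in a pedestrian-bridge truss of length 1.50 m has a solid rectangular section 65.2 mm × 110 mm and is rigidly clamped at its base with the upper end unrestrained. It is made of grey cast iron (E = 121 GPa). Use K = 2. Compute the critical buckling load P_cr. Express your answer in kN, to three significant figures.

P_cr ≈ 337 kN

Buckling occurs about the weak axis: I_min = h·b³/12 with b = 65.2 mm (the shorter side).
I_min = 110×65.2³/12 = 2.541×10^6 mm⁴
I = 2.541×10^6 mm⁴ = 2.541×10^-6 m⁴
Effective length L_e = K·L = 2 × 1.50 = 3.000 m
P_cr = π²EI / L_e² = π² × 121×10⁹ × 2.541×10^-6 / 3.000² = 3.371×10^5 N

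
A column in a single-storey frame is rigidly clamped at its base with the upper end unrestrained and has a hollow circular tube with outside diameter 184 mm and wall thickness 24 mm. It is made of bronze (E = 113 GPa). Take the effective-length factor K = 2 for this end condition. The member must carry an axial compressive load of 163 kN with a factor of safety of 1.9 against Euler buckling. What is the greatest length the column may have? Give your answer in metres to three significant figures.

Inner diameter d_i = 184 − 2×24 = 136.0 mm
I = π(d_o⁴ − d_i⁴)/64 = π(184⁴ − 136.0⁴)/64 = 3.947×10^7 mm⁴
I = 3.947×10^-5 m⁴
Required critical load P_cr = n·P = 1.9 × 163 = 309.7 kN = 3.097×10^5 N
From P_cr = π²EI/(K·L)²:  L = (1/K)·√(π²EI/P_cr) = (1/2)·√(π²×1.13×10^11×3.947×10^-5/3.097×10^5)
L = 5.96 m

L_max ≈ 5.96 m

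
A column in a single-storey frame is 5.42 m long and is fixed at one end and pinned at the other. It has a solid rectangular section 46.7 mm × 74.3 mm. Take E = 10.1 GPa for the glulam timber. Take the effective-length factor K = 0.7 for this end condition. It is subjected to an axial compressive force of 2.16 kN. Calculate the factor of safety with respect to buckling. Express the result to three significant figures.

n ≈ 2.02

Buckling occurs about the weak axis: I_min = h·b³/12 with b = 46.7 mm (the shorter side).
I_min = 74.3×46.7³/12 = 6.306×10^5 mm⁴
I = 6.306×10^5 mm⁴ = 6.306×10^-7 m⁴
Effective length L_e = K·L = 0.7 × 5.42 = 3.794 m
P_cr = π²EI / L_e² = π² × 10.1×10⁹ × 6.306×10^-7 / 3.794² = 4.367×10^3 N
Factor of safety n = P_cr / P = 4.3670 / 2.16 = 2.02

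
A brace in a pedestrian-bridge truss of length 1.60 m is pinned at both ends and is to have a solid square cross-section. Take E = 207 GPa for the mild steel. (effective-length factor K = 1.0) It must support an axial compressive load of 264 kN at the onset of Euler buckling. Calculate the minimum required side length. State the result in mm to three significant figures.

L_e = K·L = 1 × 1.60 = 1.600 m
Required I = P_cr·L_e²/(π²E) = 2.640×10^5 × 1.600² / (π² × 2.07×10^11) = 3.308×10^-7 m⁴
I_req = 3.308×10^5 mm⁴
Solid square: I = a⁴/12  ⇒  a = (12I)^(1/4) = (12×3.308×10^5)^(1/4) = 44.6 mm

a ≈ 44.6 mm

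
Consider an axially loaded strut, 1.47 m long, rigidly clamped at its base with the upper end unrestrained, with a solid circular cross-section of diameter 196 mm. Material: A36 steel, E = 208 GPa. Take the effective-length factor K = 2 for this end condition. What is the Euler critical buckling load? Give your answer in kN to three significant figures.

P_cr ≈ 17200 kN

I = πd⁴/64 = π×196⁴/64 = 7.244×10^7 mm⁴
I = 7.244×10^7 mm⁴ = 7.244×10^-5 m⁴
Effective length L_e = K·L = 2 × 1.47 = 2.940 m
P_cr = π²EI / L_e² = π² × 208×10⁹ × 7.244×10^-5 / 2.940² = 1.721×10^7 N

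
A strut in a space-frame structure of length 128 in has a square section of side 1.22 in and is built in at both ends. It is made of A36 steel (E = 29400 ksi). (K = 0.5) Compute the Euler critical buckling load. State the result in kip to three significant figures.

P_cr ≈ 13.1 kip

I = a⁴/12 = 1.22⁴/12 = 0.1846 in⁴
Effective length L_e = K·L = 0.5 × 128 = 64.00 in
P_cr = π²EI / L_e² = π² × 29400×10³ × 0.1846 / 64.00² = 1.308×10^4 lb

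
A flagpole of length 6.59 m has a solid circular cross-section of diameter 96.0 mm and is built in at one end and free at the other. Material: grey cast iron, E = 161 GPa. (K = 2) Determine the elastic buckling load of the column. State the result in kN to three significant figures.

P_cr ≈ 38.1 kN

I = πd⁴/64 = π×96.0⁴/64 = 4.169×10^6 mm⁴
I = 4.169×10^6 mm⁴ = 4.169×10^-6 m⁴
Effective length L_e = K·L = 2 × 6.59 = 13.18 m
P_cr = π²EI / L_e² = π² × 161×10⁹ × 4.169×10^-6 / 13.18² = 3.814×10^4 N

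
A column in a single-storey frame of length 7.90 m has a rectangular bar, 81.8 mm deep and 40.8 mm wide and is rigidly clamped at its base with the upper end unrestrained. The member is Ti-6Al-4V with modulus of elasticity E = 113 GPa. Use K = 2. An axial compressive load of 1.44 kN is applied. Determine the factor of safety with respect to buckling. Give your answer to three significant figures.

Buckling occurs about the weak axis: I_min = h·b³/12 with b = 40.8 mm (the shorter side).
I_min = 81.8×40.8³/12 = 4.630×10^5 mm⁴
I = 4.630×10^5 mm⁴ = 4.630×10^-7 m⁴
Effective length L_e = K·L = 2 × 7.90 = 15.80 m
P_cr = π²EI / L_e² = π² × 113×10⁹ × 4.630×10^-7 / 15.80² = 2.068×10^3 N
Factor of safety n = P_cr / P = 2.0683 / 1.44 = 1.44

n ≈ 1.44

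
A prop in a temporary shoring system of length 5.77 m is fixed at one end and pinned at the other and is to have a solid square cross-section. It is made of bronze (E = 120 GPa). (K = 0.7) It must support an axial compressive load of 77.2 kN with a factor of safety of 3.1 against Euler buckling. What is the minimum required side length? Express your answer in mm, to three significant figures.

Required P_cr = n·P = 3.1 × 77.2 = 239.3 kN
L_e = K·L = 0.7 × 5.77 = 4.039 m
Required I = P_cr·L_e²/(π²E) = 2.393×10^5 × 4.039² / (π² × 1.20×10^11) = 3.296×10^-6 m⁴
I_req = 3.296×10^6 mm⁴
Solid square: I = a⁴/12  ⇒  a = (12I)^(1/4) = (12×3.296×10^6)^(1/4) = 79.3 mm

a ≈ 79.3 mm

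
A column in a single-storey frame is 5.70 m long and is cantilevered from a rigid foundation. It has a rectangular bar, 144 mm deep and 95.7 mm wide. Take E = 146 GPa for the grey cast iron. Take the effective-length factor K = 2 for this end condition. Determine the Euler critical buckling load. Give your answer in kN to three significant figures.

P_cr ≈ 117 kN

Buckling occurs about the weak axis: I_min = h·b³/12 with b = 95.7 mm (the shorter side).
I_min = 144×95.7³/12 = 1.052×10^7 mm⁴
I = 1.052×10^7 mm⁴ = 1.052×10^-5 m⁴
Effective length L_e = K·L = 2 × 5.70 = 11.40 m
P_cr = π²EI / L_e² = π² × 146×10⁹ × 1.052×10^-5 / 11.40² = 1.166×10^5 N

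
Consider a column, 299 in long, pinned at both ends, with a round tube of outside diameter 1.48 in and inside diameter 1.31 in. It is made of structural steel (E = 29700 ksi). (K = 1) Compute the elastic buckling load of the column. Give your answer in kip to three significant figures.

d_o = 1.48 in, d_i = 1.31 in
I = π(d_o⁴ − d_i⁴)/64 = π(1.48⁴ − 1.310⁴)/64 = 9.095×10^-2 in⁴
Effective length L_e = K·L = 1 × 299 = 299.0 in
P_cr = π²EI / L_e² = π² × 29700×10³ × 9.095×10^-2 / 299.0² = 298.2 lb

P_cr ≈ 0.298 kip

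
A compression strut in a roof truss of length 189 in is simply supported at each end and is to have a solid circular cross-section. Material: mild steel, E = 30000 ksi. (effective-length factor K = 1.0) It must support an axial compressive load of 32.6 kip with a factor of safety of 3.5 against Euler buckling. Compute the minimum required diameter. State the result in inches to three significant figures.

d ≈ 4.09 in

Required P_cr = n·P = 3.5 × 32.6 = 114.1 kip
L_e = K·L = 1 × 189 = 189.0 in
Required I = P_cr·L_e²/(π²E) = 1.141×10^5 × 189.0² / (π² × 3.00×10^7) = 13.77 in⁴
Solid circle: I = πd⁴/64  ⇒  d = (64I/π)^(1/4) = (64×13.77/π)^(1/4) = 4.09 in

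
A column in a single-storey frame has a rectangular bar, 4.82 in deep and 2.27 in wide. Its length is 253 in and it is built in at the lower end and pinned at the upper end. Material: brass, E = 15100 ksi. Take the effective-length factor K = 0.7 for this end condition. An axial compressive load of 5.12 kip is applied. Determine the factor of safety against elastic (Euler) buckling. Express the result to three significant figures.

Buckling occurs about the weak axis: I_min = h·b³/12 with b = 2.27 in (the shorter side).
I_min = 4.82×2.27³/12 = 4.698 in⁴
Effective length L_e = K·L = 0.7 × 253 = 177.1 in
P_cr = π²EI / L_e² = π² × 15100×10³ × 4.698 / 177.1² = 2.232×10^4 lb
Factor of safety n = P_cr / P = 22.325 / 5.12 = 4.36

n ≈ 4.36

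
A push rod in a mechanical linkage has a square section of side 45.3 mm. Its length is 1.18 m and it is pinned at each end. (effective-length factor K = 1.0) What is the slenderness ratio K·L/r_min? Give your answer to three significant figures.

λ ≈ 90.2

For a square r = a/√12 = 45.3/√12 = 13.08 mm
L_e = K·L = 1 × 1.18 m = 1.180 m = 1180.0 mm
λ = L_e / r_min = 1180.0 / 13.08 = 90.2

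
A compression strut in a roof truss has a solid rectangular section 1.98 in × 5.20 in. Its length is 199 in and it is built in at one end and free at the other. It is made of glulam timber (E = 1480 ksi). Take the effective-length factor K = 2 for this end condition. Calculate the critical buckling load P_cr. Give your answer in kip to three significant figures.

Buckling occurs about the weak axis: I_min = h·b³/12 with b = 1.98 in (the shorter side).
I_min = 5.20×1.98³/12 = 3.364 in⁴
Effective length L_e = K·L = 2 × 199 = 398.0 in
P_cr = π²EI / L_e² = π² × 1480×10³ × 3.364 / 398.0² = 310.2 lb

P_cr ≈ 0.310 kip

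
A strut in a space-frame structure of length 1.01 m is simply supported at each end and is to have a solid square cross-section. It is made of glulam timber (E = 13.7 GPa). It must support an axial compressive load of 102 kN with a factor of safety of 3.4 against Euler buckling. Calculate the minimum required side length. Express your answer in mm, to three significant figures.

Required P_cr = n·P = 3.4 × 102 = 346.8 kN
L_e = K·L = 1 × 1.01 = 1.010 m
Required I = P_cr·L_e²/(π²E) = 3.468×10^5 × 1.010² / (π² × 1.37×10^10) = 2.616×10^-6 m⁴
I_req = 2.616×10^6 mm⁴
Solid square: I = a⁴/12  ⇒  a = (12I)^(1/4) = (12×2.616×10^6)^(1/4) = 74.9 mm

a ≈ 74.9 mm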